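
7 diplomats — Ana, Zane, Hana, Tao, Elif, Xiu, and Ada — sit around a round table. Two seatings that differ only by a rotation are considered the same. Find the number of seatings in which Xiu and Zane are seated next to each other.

240

Treat {Xiu, Zane} as one unit (2 internal orders) and seat the resulting 6 units around the table: (5)! circular arrangements.
So 2 × (5)! = 2 × 120 = 240.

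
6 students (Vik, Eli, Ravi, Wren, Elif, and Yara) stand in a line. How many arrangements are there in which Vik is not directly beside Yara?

480

Of the 6! = 720 arrangements, those with Vik and Yara adjacent number 2 × 5! = 240 (treat the pair as a block with 2 internal orders).
So 720 − 240 = 480 arrangements keep them apart.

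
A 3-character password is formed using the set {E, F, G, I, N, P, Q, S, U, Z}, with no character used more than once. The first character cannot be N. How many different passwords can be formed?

The first character has 10−1 = 9 choices (anything except N).
The remaining 2 characters are filled from the other 9 symbols without repetition: 9 × 8 = 72.
Total: 9 × 72 = 648.

648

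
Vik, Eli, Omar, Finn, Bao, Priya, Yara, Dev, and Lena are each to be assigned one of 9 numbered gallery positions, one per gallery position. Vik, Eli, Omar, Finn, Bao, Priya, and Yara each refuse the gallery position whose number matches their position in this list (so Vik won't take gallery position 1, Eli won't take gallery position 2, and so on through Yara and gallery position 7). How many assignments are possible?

165016

Let Aᵢ (for 1 ≤ i ≤ 7) be the placements that put person i in their forbidden gallery position. Any j of these fix j positions, leaving (9−j)! ways to fill the rest, and there are C(7,j) ways to pick which j.
By inclusion–exclusion, the number of valid placements is Σ_{j=0}^{7} (−1)^j C(7,j)·(9−j)!.
Computing: 362880 − 282240 + 105840 − 25200 + 4200 − 504 + 42 − 2 = 165016.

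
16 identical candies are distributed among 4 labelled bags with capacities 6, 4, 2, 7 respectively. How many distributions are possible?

19

Without the upper bounds there are C(19,3) = 969 ways to split 16 among 4 bags.
Subtract solutions that violate a single cap (substitute x_i' = x_i − (cap_i+1)): x_1 ≥ 7 gives C(12,3) = 220; x_2 ≥ 5 gives C(14,3) = 364; x_3 ≥ 3 gives C(16,3) = 560; x_4 ≥ 8 gives C(11,3) = 165. Together 1309.
Add back pairs where two caps are both exceeded: 35 + 84 + 4 + 165 + 20 + 56 = 364.
Subtract triples: 4 + 0 + 0 + 1 = 5.
By inclusion–exclusion the count is 969 − 1309 + 364 − 5 = 19.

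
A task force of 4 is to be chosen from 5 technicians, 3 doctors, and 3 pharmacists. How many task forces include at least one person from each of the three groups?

With no constraint there are C(11,4) = 330 possible selections.
Selections missing a whole group: no technicians → C(6,4) = 15; no doctors → C(8,4) = 70; no pharmacists → C(8,4) = 70.
Add back selections omitting two groups (i.e. drawn from a single group): C(5,4) + C(3,4) + C(3,4) = 5.
By inclusion–exclusion: 330 − 155 + 5 = 180.

180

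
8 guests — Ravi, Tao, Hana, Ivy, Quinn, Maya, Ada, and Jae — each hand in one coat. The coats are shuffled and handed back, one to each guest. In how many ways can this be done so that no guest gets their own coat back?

14833

This is the derangement count D_8: permutations of 8 items with no fixed point.
By inclusion–exclusion this is Σ_{j=0}^{8} (−1)^j C(8,j)·(8−j)!.
Computing: 40320 − 40320 + 20160 − 6720 + 1680 − 336 + 56 − 8 + 1 = 14833.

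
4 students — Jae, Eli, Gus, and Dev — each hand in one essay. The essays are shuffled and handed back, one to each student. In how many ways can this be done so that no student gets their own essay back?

9

Count assignments avoiding every fixed point. For any j of the 4 students fixed to their own essay, the other 4−j can be arranged in (4−j)! ways.
By inclusion–exclusion this is Σ_{j=0}^{4} (−1)^j C(4,j)·(4−j)!.
Computing: 24 − 24 + 12 − 4 + 1 = 9.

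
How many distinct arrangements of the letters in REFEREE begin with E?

60

Fix E in the first position and arrange the remaining 6 letters.
Those 6 letters have E appearing 3 times and R appearing twice, giving (6)!/(3!·2!) = 60.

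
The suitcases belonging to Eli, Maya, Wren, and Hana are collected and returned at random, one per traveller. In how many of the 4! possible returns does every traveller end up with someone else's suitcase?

9

Let Aᵢ be the assignments in which traveller i gets their own suitcase. We want the size of the complement of A₁∪…∪A_4.
By inclusion–exclusion this is Σ_{j=0}^{4} (−1)^j C(4,j)·(4−j)!.
Computing: 24 − 24 + 12 − 4 + 1 = 9.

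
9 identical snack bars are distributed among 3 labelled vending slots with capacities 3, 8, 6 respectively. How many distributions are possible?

Ignoring the caps, the number of non-negative solutions to x_1+…+x_3 = 9 is C(11,2) = 55.
Subtract solutions that violate a single cap (substitute x_i' = x_i − (cap_i+1)): x_1 ≥ 4 gives C(7,2) = 21; x_2 ≥ 9 gives C(2,2) = 1; x_3 ≥ 7 gives C(4,2) = 6. Together 28.
No two caps can be exceeded simultaneously, so the pair terms are all 0.
By inclusion–exclusion the count is 55 − 28 + 0 = 27.

27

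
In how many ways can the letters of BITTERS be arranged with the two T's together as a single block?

Treat the 2 copies of T as a single block. The multiset to arrange is then {TT, B, E, I, R, S}, 6 items in all.
All 6 items are distinct, so there are (6)! = 720 arrangements.

720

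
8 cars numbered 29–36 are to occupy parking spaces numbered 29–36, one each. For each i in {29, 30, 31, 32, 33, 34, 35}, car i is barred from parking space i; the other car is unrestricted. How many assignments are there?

16687

Let Aᵢ (for 29 ≤ i ≤ 35) be the placements that put car i in its forbidden parking space. Any j of these fix j positions, leaving (8−j)! ways to fill the rest, and there are C(7,j) ways to pick which j.
By inclusion–exclusion, the number of valid placements is Σ_{j=0}^{7} (−1)^j C(7,j)·(8−j)!.
Computing: 40320 − 35280 + 15120 − 4200 + 840 − 126 + 14 − 1 = 16687.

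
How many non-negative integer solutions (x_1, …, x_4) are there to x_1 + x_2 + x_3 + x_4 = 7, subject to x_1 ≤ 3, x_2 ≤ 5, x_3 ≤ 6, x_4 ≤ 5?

91

By stars and bars, unrestricted non-negative solutions to x_1+…+x_4 = 7 number C(7+3,3) = 120.
Subtract solutions that violate a single cap (substitute x_i' = x_i − (cap_i+1)): x_1 ≥ 4 gives C(6,3) = 20; x_2 ≥ 6 gives C(4,3) = 4; x_3 ≥ 7 gives C(3,3) = 1; x_4 ≥ 6 gives C(4,3) = 4. Together 29.
No two caps can be exceeded simultaneously, so the pair terms are all 0.
By inclusion–exclusion the count is 120 − 29 + 0 = 91.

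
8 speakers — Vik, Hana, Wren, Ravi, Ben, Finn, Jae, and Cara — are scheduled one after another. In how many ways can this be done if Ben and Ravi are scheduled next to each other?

Treat {Ben, Ravi} as a single unit. There are 7 units to order, and the pair itself can be ordered 2 ways.
So the count is 2·(7)! = 10080.

10080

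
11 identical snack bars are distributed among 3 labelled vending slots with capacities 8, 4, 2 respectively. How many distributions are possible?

9

By stars and bars, unrestricted non-negative solutions to x_1+…+x_3 = 11 number C(11+2,2) = 78.
Subtract solutions that violate a single cap (substitute x_i' = x_i − (cap_i+1)): x_1 ≥ 9 gives C(4,2) = 6; x_2 ≥ 5 gives C(8,2) = 28; x_3 ≥ 3 gives C(10,2) = 45. Together 79.
Add back pairs where two caps are both exceeded: 0 + 0 + 10 = 10.
By inclusion–exclusion the count is 78 − 79 + 10 = 9.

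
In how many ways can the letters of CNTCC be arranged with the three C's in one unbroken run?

6

Treat the 3 copies of C as a single block. The multiset to arrange is then {CCC, N, T}, 3 items in all.
All 3 items are distinct, so there are (3)! = 6 arrangements.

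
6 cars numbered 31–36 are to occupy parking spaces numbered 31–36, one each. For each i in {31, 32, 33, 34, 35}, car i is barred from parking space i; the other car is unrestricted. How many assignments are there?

Let Aᵢ (for 31 ≤ i ≤ 35) be the placements that put car i in its forbidden parking space. Any j of these fix j positions, leaving (6−j)! ways to fill the rest, and there are C(5,j) ways to pick which j.
By inclusion–exclusion, the number of valid placements is Σ_{j=0}^{5} (−1)^j C(5,j)·(6−j)!.
Computing: 720 − 600 + 240 − 60 + 10 − 1 = 309.

309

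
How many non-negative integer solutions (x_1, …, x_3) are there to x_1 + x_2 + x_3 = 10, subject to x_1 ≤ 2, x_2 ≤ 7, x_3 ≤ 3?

Ignoring the caps, the number of non-negative solutions to x_1+…+x_3 = 10 is C(12,2) = 66.
Subtract solutions that violate a single cap (substitute x_i' = x_i − (cap_i+1)): x_1 ≥ 3 gives C(9,2) = 36; x_2 ≥ 8 gives C(4,2) = 6; x_3 ≥ 4 gives C(8,2) = 28. Together 70.
Add back pairs where two caps are both exceeded: 0 + 10 + 0 = 10.
By inclusion–exclusion the count is 66 − 70 + 10 = 6.

6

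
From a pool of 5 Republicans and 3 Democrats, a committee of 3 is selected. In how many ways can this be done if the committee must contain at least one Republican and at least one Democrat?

45

With no constraint there are C(8,3) = 56 possible selections.
Subtract selections that omit an entire group: no Republicans → C(3,3) = 1; no Democrats → C(5,3) = 10.
Both groups omitted at once is impossible, so 56 − 11 = 45.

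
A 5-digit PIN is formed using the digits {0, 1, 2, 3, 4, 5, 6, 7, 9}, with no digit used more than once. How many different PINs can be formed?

Choose and order 5 of the 9 symbols: the first digit has 9 options, the next 8, and so on down to 5.
9 × 8 × 7 × 6 × 5 = 15120.

15120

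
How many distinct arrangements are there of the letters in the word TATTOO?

Letter multiplicities in TATTOO: A×1, O×2, T×3.
The number of distinct arrangements is 6!/(3!·2!) = 720/12 = 60.

60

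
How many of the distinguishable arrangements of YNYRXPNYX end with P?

Fix P in the last position and arrange the remaining 8 letters.
Those 8 letters have N appearing twice, X appearing twice, and Y appearing 3 times, giving (8)!/(3!·2!·2!) = 1680.

1680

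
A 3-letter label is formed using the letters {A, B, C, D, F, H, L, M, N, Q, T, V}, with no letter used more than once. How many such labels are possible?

This is a permutation of 3 out of 12: P(12,3) = 12!/9!.
That product is 12 × 11 × 10 = 1320.

1320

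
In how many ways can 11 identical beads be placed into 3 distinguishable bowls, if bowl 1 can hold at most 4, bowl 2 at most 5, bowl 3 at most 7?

20

Ignoring the caps, the number of non-negative solutions to x_1+…+x_3 = 11 is C(13,2) = 78.
Subtract solutions that violate a single cap (substitute x_i' = x_i − (cap_i+1)): x_1 ≥ 5 gives C(8,2) = 28; x_2 ≥ 6 gives C(7,2) = 21; x_3 ≥ 8 gives C(5,2) = 10. Together 59.
Add back pairs where two caps are both exceeded: 1 + 0 + 0 = 1.
By inclusion–exclusion the count is 78 − 59 + 1 = 20.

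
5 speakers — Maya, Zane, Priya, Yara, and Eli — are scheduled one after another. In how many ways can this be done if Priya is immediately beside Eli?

Place the 3 others and the Priya-Eli pair as 4 objects in a line; the pair has 2 internal arrangements.
That gives 2 × 4! = 2 × 24 = 48.

48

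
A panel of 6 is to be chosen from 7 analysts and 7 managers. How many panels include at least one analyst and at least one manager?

2989

Total 6-person selections from all 14: C(14,6) = 3003.
Subtract selections that omit an entire group: no analysts → C(7,6) = 7; no managers → C(7,6) = 7.
Both groups omitted at once is impossible, so 3003 − 14 = 2989.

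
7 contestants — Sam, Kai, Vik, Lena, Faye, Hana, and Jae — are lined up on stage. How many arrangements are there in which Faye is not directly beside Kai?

3600

There are 7! = 5040 arrangements in all. If Faye and Kai are adjacent, merging them into one block gives 2·(6)! = 1440 arrangements.
So 5040 − 1440 = 3600 arrangements keep them apart.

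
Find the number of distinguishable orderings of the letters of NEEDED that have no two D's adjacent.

There are 6!/(3!·2!) = 60 arrangements of NEEDED in total.
Arrangements with the D's together: treat DD as one letter, giving (5)!/(3!) = 20.
Hence 60 − 20 = 40.

40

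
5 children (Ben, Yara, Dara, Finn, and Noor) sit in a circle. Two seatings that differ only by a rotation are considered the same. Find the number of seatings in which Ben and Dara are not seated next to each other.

12

Without the restriction there are (4)! = 24 seatings.
Seatings with Ben beside Dara: treat them as a block with 2 internal orders, giving 2 × (3)! = 12.
Subtracting, 24 − 12 = 12.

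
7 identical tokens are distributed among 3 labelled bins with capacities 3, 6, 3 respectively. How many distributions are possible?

Without the upper bounds there are C(9,2) = 36 ways to split 7 among 3 bins.
Subtract solutions that violate a single cap (substitute x_i' = x_i − (cap_i+1)): x_1 ≥ 4 gives C(5,2) = 10; x_2 ≥ 7 gives C(2,2) = 1; x_3 ≥ 4 gives C(5,2) = 10. Together 21.
No two caps can be exceeded simultaneously, so the pair terms are all 0.
By inclusion–exclusion the count is 36 − 21 + 0 = 15.

15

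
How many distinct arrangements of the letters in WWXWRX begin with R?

With the first slot taken by R, it remains to arrange the other 5 letters (WWXWX).
Those 5 letters have W appearing 3 times and X appearing twice, giving (5)!/(3!·2!) = 10.

10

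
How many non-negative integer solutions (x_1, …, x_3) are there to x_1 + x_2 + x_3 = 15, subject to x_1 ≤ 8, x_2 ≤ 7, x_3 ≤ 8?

44

Ignoring the caps, the number of non-negative solutions to x_1+…+x_3 = 15 is C(17,2) = 136.
Subtract solutions that violate a single cap (substitute x_i' = x_i − (cap_i+1)): x_1 ≥ 9 gives C(8,2) = 28; x_2 ≥ 8 gives C(9,2) = 36; x_3 ≥ 9 gives C(8,2) = 28. Together 92.
No two caps can be exceeded simultaneously, so the pair terms are all 0.
By inclusion–exclusion the count is 136 − 92 + 0 = 44.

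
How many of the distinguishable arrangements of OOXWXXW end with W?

With the last slot taken by W, it remains to arrange the other 6 letters (OOXXXW).
Those 6 letters have O appearing twice and X appearing 3 times, giving (6)!/(3!·2!) = 60.

60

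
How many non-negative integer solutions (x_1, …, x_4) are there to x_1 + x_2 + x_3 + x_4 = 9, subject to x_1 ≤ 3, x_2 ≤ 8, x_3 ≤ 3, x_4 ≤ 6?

101

By stars and bars, unrestricted non-negative solutions to x_1+…+x_4 = 9 number C(9+3,3) = 220.
Subtract solutions that violate a single cap (substitute x_i' = x_i − (cap_i+1)): x_1 ≥ 4 gives C(8,3) = 56; x_2 ≥ 9 gives C(3,3) = 1; x_3 ≥ 4 gives C(8,3) = 56; x_4 ≥ 7 gives C(5,3) = 10. Together 123.
Add back pairs where two caps are both exceeded: 0 + 4 + 0 + 0 + 0 + 0 = 4.
By inclusion–exclusion the count is 220 − 123 + 4 = 101.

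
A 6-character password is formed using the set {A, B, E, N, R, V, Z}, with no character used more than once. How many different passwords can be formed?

5040

Choose and order 6 of the 7 symbols: the first character has 7 options, the next 6, and so on down to 2.
That product is 7 × 6 × 5 × 4 × 3 × 2 = 5040.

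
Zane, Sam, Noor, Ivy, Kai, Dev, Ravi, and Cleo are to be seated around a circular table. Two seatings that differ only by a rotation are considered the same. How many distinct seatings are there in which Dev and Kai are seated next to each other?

1440

Glue Dev and Kai into a block (2 internal orders). Seating 7 units around a circle gives (6)! arrangements.
So 2 × (6)! = 2 × 720 = 1440.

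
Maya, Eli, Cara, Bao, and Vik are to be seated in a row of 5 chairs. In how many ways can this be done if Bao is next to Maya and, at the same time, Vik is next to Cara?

Treat {Bao,Maya} as one block (2 orders) and {Vik,Cara} as another (2 orders).
That leaves 3 units to arrange: 2 × 2 × 3! = 4 × 6 = 24.

24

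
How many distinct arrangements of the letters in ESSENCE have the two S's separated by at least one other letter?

300

There are 7!/(3!·2!) = 420 arrangements of ESSENCE in total.
Arrangements with the S's together: treat SS as one letter, giving (6)!/(3!) = 120.
Hence 420 − 120 = 300.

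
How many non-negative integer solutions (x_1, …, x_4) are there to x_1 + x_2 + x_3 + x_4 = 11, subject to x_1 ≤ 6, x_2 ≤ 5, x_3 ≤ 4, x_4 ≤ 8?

180

Without the upper bounds there are C(14,3) = 364 ways to split 11 among 4 variables.
Subtract solutions that violate a single cap (substitute x_i' = x_i − (cap_i+1)): x_1 ≥ 7 gives C(7,3) = 35; x_2 ≥ 6 gives C(8,3) = 56; x_3 ≥ 5 gives C(9,3) = 84; x_4 ≥ 9 gives C(5,3) = 10. Together 185.
Add back pairs where two caps are both exceeded: 0 + 0 + 0 + 1 + 0 + 0 = 1.
By inclusion–exclusion the count is 364 − 185 + 1 = 180.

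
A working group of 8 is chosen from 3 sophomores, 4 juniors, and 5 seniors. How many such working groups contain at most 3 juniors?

425

Split by how many juniors are chosen (0 through 3).
Sum: C(4,0)·C(8,8) + C(4,1)·C(8,7) + C(4,2)·C(8,6) + C(4,3)·C(8,5) = 1 + 32 + 168 + 224 = 425.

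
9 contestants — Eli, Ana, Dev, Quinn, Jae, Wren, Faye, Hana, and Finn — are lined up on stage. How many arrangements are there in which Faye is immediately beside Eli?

Treat {Faye, Eli} as a single unit. There are 8 units to order, and the pair itself can be ordered 2 ways.
So the count is 2·(8)! = 80640.

80640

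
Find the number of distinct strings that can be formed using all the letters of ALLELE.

ALLELE has 6 letters with E appearing twice and L appearing 3 times.
Dividing 6! = 720 by 3!·2! = 12 for the repeated letters gives 60.

60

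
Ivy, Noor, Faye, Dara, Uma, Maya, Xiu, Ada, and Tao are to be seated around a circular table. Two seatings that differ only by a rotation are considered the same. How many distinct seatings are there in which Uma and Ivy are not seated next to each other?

30240

All circular seatings of 9 people number (8)! = 40320.
Seatings with Uma beside Ivy: treat them as a block with 2 internal orders, giving 2 × (7)! = 10080.
Subtracting, 40320 − 10080 = 30240.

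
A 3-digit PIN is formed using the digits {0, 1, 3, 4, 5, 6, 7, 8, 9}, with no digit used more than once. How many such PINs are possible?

504

This is a permutation of 3 out of 9: P(9,3) = 9!/6!.
9 × 8 × 7 = 504.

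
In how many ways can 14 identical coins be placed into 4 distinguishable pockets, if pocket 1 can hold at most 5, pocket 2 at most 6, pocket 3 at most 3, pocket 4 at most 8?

Ignoring the caps, the number of non-negative solutions to x_1+…+x_4 = 14 is C(17,3) = 680.
Subtract solutions that violate a single cap (substitute x_i' = x_i − (cap_i+1)): x_1 ≥ 6 gives C(11,3) = 165; x_2 ≥ 7 gives C(10,3) = 120; x_3 ≥ 4 gives C(13,3) = 286; x_4 ≥ 9 gives C(8,3) = 56. Together 627.
Add back pairs where two caps are both exceeded: 4 + 35 + 0 + 20 + 0 + 4 = 63.
By inclusion–exclusion the count is 680 − 627 + 63 = 116.

116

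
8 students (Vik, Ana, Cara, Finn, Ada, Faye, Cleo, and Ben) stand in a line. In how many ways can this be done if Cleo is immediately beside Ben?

10080

Glue Cleo and Ben into one block (2 internal orders), leaving 7 units to arrange in a row.
That gives 2 × 7! = 2 × 5040 = 10080.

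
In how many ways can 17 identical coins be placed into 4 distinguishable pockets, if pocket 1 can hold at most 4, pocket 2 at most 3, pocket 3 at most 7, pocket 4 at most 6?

20

By stars and bars, unrestricted non-negative solutions to x_1+…+x_4 = 17 number C(17+3,3) = 1140.
Subtract solutions that violate a single cap (substitute x_i' = x_i − (cap_i+1)): x_1 ≥ 5 gives C(15,3) = 455; x_2 ≥ 4 gives C(16,3) = 560; x_3 ≥ 8 gives C(12,3) = 220; x_4 ≥ 7 gives C(13,3) = 286. Together 1521.
Add back pairs where two caps are both exceeded: 165 + 35 + 56 + 56 + 84 + 10 = 406.
Subtract triples: 1 + 4 + 0 + 0 = 5.
By inclusion–exclusion the count is 1140 − 1521 + 406 − 5 = 20.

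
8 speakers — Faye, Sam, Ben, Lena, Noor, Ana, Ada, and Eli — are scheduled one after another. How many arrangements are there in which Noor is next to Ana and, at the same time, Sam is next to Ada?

Treat {Noor,Ana} as one block (2 orders) and {Sam,Ada} as another (2 orders).
That leaves 6 units to arrange: 2 × 2 × 6! = 4 × 720 = 2880.

2880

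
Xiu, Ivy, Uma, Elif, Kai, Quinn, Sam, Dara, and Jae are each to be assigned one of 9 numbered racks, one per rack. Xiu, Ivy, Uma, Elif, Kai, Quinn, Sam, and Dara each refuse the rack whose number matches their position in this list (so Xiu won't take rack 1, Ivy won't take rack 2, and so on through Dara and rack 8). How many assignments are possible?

148329

Let Aᵢ (for 1 ≤ i ≤ 8) be the placements that put person i in their forbidden rack. Any j of these fix j positions, leaving (9−j)! ways to fill the rest, and there are C(8,j) ways to pick which j.
By inclusion–exclusion, the number of valid placements is Σ_{j=0}^{8} (−1)^j C(8,j)·(9−j)!.
Computing: 362880 − 322560 + 141120 − 40320 + 8400 − 1344 + 168 − 16 + 1 = 148329.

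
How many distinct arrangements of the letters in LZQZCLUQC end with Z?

5040

Fix Z in the last position and arrange the remaining 8 letters.
Those 8 letters have C appearing twice, L appearing twice, and Q appearing twice, giving (8)!/(2!·2!·2!) = 5040.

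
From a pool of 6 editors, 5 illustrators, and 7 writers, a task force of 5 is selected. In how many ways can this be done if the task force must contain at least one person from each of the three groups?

6055

Unrestricted: C(18,5) = 8568 ways to pick any 5 of the 18.
Subtract selections that omit an entire group: no editors → C(12,5) = 792; no illustrators → C(13,5) = 1287; no writers → C(11,5) = 462.
Add back selections omitting two groups (i.e. drawn from a single group): C(6,5) + C(5,5) + C(7,5) = 28.
By inclusion–exclusion: 8568 − 2541 + 28 = 6055.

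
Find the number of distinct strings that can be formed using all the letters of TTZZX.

30

Letter multiplicities in TTZZX: T×2, X×1, Z×2.
So there are 5! / (2!·2!) = 30 distinguishable arrangements.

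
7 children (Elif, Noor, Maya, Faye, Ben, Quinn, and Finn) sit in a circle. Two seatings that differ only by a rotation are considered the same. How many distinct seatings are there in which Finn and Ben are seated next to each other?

240

Glue Finn and Ben into a block (2 internal orders). Seating 6 units around a circle gives (5)! arrangements.
So 2 × (5)! = 2 × 120 = 240.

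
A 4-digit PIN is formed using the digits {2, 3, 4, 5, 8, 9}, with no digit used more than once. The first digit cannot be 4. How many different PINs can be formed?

The first digit has 6−1 = 5 choices (anything except 4).
The remaining 3 digits are filled from the other 5 symbols without repetition: 5 × 4 × 3 = 60.
Total: 5 × 60 = 300.

300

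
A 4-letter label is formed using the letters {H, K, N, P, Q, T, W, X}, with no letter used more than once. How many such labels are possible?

1680

With no repetition, fill the 4 letters in order: 8 choices, then 7, down to 5.
That product is 8 × 7 × 6 × 5 = 1680.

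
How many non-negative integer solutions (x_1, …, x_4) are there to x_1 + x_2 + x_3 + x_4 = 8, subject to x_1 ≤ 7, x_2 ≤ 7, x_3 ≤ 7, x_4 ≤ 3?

127

By stars and bars, unrestricted non-negative solutions to x_1+…+x_4 = 8 number C(8+3,3) = 165.
Subtract solutions that violate a single cap (substitute x_i' = x_i − (cap_i+1)): x_1 ≥ 8 gives C(3,3) = 1; x_2 ≥ 8 gives C(3,3) = 1; x_3 ≥ 8 gives C(3,3) = 1; x_4 ≥ 4 gives C(7,3) = 35. Together 38.
No two caps can be exceeded simultaneously, so the pair terms are all 0.
By inclusion–exclusion the count is 165 − 38 + 0 = 127.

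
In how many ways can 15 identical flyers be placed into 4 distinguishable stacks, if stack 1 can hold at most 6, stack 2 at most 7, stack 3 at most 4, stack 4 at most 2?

By stars and bars, unrestricted non-negative solutions to x_1+…+x_4 = 15 number C(15+3,3) = 816.
Subtract solutions that violate a single cap (substitute x_i' = x_i − (cap_i+1)): x_1 ≥ 7 gives C(11,3) = 165; x_2 ≥ 8 gives C(10,3) = 120; x_3 ≥ 5 gives C(13,3) = 286; x_4 ≥ 3 gives C(15,3) = 455. Together 1026.
Add back pairs where two caps are both exceeded: 1 + 20 + 56 + 10 + 35 + 120 = 242.
Subtract triples: 0 + 0 + 1 + 0 = 1.
By inclusion–exclusion the count is 816 − 1026 + 242 − 1 = 31.

31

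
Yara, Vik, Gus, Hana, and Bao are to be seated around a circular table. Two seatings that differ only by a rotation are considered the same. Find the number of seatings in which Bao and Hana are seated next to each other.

12

Treat {Bao, Hana} as one unit (2 internal orders) and seat the resulting 4 units around the table: (3)! circular arrangements.
So 2 × (3)! = 2 × 6 = 12.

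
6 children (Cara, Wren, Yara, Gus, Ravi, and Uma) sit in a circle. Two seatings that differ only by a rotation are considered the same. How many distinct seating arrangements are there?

120

Fix one person's seat to break rotational symmetry; the remaining 5 people can be arranged in (5)! = 120 ways.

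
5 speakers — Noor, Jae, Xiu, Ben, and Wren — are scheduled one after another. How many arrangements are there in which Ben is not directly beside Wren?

72

Of the 5! = 120 arrangements, those with Ben and Wren adjacent number 2 × 4! = 48 (treat the pair as a block with 2 internal orders).
So 120 − 48 = 72 arrangements keep them apart.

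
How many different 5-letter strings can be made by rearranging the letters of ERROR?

ERROR has 5 letters with R appearing 3 times.
So there are 5! / (3!) = 20 distinguishable arrangements.

20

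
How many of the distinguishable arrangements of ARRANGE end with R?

360

With the last slot taken by R, it remains to arrange the other 6 letters (ARANGE).
Those 6 letters have A appearing twice, giving (6)!/(2!) = 360.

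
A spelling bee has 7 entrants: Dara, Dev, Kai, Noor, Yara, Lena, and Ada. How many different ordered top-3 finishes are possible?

210

There are 7 choices for 1st place, 6 for 2nd, and 5 for 3rd.
That gives 7 × 6 × 5 = 210.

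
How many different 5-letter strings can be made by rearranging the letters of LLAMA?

30

Letter multiplicities in LLAMA: A×2, L×2, M×1.
Dividing 5! = 120 by 2!·2! = 4 for the repeated letters gives 30.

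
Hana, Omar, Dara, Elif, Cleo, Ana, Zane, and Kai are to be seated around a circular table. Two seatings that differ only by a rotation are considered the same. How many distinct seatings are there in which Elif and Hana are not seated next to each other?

3600

Without the restriction there are (7)! = 5040 seatings.
Those with Elif next to Hana: fuse the pair into one unit and seat 7 units around a circle — 2·(6)! = 1440.
Subtracting, 5040 − 1440 = 3600.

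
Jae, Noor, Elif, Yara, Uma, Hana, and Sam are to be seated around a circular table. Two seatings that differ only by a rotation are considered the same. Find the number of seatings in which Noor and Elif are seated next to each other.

240

Glue Noor and Elif into a block (2 internal orders). Seating 6 units around a circle gives (5)! arrangements.
So 2 × (5)! = 2 × 120 = 240.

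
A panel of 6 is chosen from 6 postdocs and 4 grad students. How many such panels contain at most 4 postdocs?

185

Split by how many postdocs are chosen (0 through 4).
Sum: C(6,0)·C(4,6) + C(6,1)·C(4,5) + C(6,2)·C(4,4) + C(6,3)·C(4,3) + C(6,4)·C(4,2) = 0 + 0 + 15 + 80 + 90 = 185.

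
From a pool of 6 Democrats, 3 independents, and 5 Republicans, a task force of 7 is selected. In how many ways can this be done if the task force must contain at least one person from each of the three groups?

3058

Unrestricted: C(14,7) = 3432 ways to pick any 7 of the 14.
Selections missing a whole group: no Democrats → C(8,7) = 8; no independents → C(11,7) = 330; no Republicans → C(9,7) = 36.
Add back selections omitting two groups (i.e. drawn from a single group): C(6,7) + C(3,7) + C(5,7) = 0.
By inclusion–exclusion: 3432 − 374 + 0 = 3058.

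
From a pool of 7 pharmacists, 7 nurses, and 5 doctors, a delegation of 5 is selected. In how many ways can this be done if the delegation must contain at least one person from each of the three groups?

8085

Unrestricted: C(19,5) = 11628 ways to pick any 5 of the 19.
Subtract selections that omit an entire group: no pharmacists → C(12,5) = 792; no nurses → C(12,5) = 792; no doctors → C(14,5) = 2002.
Add back selections omitting two groups (i.e. drawn from a single group): C(7,5) + C(7,5) + C(5,5) = 43.
By inclusion–exclusion: 11628 − 3586 + 43 = 8085.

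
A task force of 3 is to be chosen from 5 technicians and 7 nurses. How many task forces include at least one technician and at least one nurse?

Unrestricted: C(12,3) = 220 ways to pick any 3 of the 12.
Subtract selections that omit an entire group: no technicians → C(7,3) = 35; no nurses → C(5,3) = 10.
Both groups omitted at once is impossible, so 220 − 45 = 175.

175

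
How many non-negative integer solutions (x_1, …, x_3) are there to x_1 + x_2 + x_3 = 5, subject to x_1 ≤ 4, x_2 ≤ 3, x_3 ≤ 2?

Ignoring the caps, the number of non-negative solutions to x_1+…+x_3 = 5 is C(7,2) = 21.
Subtract solutions that violate a single cap (substitute x_i' = x_i − (cap_i+1)): x_1 ≥ 5 gives C(2,2) = 1; x_2 ≥ 4 gives C(3,2) = 3; x_3 ≥ 3 gives C(4,2) = 6. Together 10.
No two caps can be exceeded simultaneously, so the pair terms are all 0.
By inclusion–exclusion the count is 21 − 10 + 0 = 11.

11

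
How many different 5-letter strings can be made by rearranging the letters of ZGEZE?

ZGEZE has 5 letters with E appearing twice and Z appearing twice.
The number of distinct arrangements is 5!/(2!·2!) = 120/4 = 30.

30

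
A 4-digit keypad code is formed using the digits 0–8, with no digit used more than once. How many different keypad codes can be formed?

3024

With no repetition, fill the 4 digits in order: 9 choices, then 8, down to 6.
9 × 8 × 7 × 6 = 3024.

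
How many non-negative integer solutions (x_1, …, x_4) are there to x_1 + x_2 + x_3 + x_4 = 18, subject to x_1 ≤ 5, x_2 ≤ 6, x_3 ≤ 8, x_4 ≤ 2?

19

Without the upper bounds there are C(21,3) = 1330 ways to split 18 among 4 variables.
Subtract solutions that violate a single cap (substitute x_i' = x_i − (cap_i+1)): x_1 ≥ 6 gives C(15,3) = 455; x_2 ≥ 7 gives C(14,3) = 364; x_3 ≥ 9 gives C(12,3) = 220; x_4 ≥ 3 gives C(18,3) = 816. Together 1855.
Add back pairs where two caps are both exceeded: 56 + 20 + 220 + 10 + 165 + 84 = 555.
Subtract triples: 0 + 10 + 1 + 0 = 11.
By inclusion–exclusion the count is 1330 − 1855 + 555 − 11 = 19.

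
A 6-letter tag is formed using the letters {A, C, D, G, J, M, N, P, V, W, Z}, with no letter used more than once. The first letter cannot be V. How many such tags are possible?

302400

The first letter has 11−1 = 10 choices (anything except V).
The remaining 5 letters are filled from the other 10 symbols without repetition: 10 × 9 × 8 × 7 × 6 = 30240.
Total: 10 × 30240 = 302400.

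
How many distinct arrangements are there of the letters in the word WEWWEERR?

Letter multiplicities in WEWWEERR: E×3, R×2, W×3.
So there are 8! / (3!·3!·2!) = 560 distinguishable arrangements.

560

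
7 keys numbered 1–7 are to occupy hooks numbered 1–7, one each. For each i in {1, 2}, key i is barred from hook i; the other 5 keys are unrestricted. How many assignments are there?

Let Aᵢ (for i ∈ {1, 2}) be the placements that put key i in its forbidden hook. Any j of these fix j positions, leaving (7−j)! ways to fill the rest, and there are C(2,j) ways to pick which j.
By inclusion–exclusion, the number of valid placements is Σ_{j=0}^{2} (−1)^j C(2,j)·(7−j)!.
Computing: 5040 − 1440 + 120 = 3720.

3720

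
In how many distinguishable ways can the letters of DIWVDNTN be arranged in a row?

DIWVDNTN has 8 letters with D appearing twice and N appearing twice.
Dividing 8! = 40320 by 2!·2! = 4 for the repeated letters gives 10080.

10080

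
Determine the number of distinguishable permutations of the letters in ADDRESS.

Letter multiplicities in ADDRESS: A×1, D×2, E×1, R×1, S×2.
Dividing 7! = 5040 by 2!·2! = 4 for the repeated letters gives 1260.

1260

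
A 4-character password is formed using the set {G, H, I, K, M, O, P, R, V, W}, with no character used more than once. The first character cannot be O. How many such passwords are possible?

4536

The first character has 10−1 = 9 choices (anything except O).
The remaining 3 characters are filled from the other 9 symbols without repetition: 9 × 8 × 7 = 504.
Total: 9 × 504 = 4536.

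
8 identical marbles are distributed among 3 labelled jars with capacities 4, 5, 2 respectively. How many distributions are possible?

Without the upper bounds there are C(10,2) = 45 ways to split 8 among 3 jars.
Subtract solutions that violate a single cap (substitute x_i' = x_i − (cap_i+1)): x_1 ≥ 5 gives C(5,2) = 10; x_2 ≥ 6 gives C(4,2) = 6; x_3 ≥ 3 gives C(7,2) = 21. Together 37.
Add back pairs where two caps are both exceeded: 0 + 1 + 0 = 1.
By inclusion–exclusion the count is 45 − 37 + 1 = 9.

9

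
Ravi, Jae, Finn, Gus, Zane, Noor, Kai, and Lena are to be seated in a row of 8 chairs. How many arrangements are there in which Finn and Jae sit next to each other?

Glue Finn and Jae into one block (2 internal orders), leaving 7 units to arrange in a row.
That gives 2 × 7! = 2 × 5040 = 10080.

10080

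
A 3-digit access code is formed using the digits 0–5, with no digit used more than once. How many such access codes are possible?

120

This is a permutation of 3 out of 6: P(6,3) = 6!/3!.
6 × 5 × 4 = 120.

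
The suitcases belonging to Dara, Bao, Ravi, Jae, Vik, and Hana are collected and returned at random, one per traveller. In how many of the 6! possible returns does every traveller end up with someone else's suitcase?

265

Count assignments avoiding every fixed point. For any j of the 6 travellers fixed to their own suitcase, the other 6−j can be arranged in (6−j)! ways.
By inclusion–exclusion this is Σ_{j=0}^{6} (−1)^j C(6,j)·(6−j)!.
Computing: 720 − 720 + 360 − 120 + 30 − 6 + 1 = 265.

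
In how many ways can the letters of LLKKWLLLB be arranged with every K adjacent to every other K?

Treat the 2 copies of K as a single block. The multiset to arrange is then {KK, B, L, L, L, L, L, W}, 8 items in all.
That gives (8)!/(5!) = 336 arrangements.

336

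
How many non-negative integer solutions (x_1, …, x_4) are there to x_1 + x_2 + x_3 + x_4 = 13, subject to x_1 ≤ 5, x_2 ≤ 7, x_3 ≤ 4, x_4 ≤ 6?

Ignoring the caps, the number of non-negative solutions to x_1+…+x_4 = 13 is C(16,3) = 560.
Subtract solutions that violate a single cap (substitute x_i' = x_i − (cap_i+1)): x_1 ≥ 6 gives C(10,3) = 120; x_2 ≥ 8 gives C(8,3) = 56; x_3 ≥ 5 gives C(11,3) = 165; x_4 ≥ 7 gives C(9,3) = 84. Together 425.
Add back pairs where two caps are both exceeded: 0 + 10 + 1 + 1 + 0 + 4 = 16.
By inclusion–exclusion the count is 560 − 425 + 16 = 151.

151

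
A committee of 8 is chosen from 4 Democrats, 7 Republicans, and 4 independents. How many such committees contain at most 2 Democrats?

Split by how many Democrats are chosen (0 through 2).
Sum: C(4,0)·C(11,8) + C(4,1)·C(11,7) + C(4,2)·C(11,6) = 165 + 1320 + 2772 = 4257.

4257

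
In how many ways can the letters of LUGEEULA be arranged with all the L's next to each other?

Treat the 2 copies of L as a single block. The multiset to arrange is then {LL, A, E, E, G, U, U}, 7 items in all.
That gives (7)!/(2!·2!) = 1260 arrangements.

1260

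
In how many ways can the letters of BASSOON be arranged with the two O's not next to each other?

There are 7!/(2!·2!) = 1260 arrangements of BASSOON in total.
Arrangements with the O's together: treat OO as one letter, giving (6)!/(2!) = 360.
Subtracting, 1260 − 360 = 900 arrangements keep the O's apart.

900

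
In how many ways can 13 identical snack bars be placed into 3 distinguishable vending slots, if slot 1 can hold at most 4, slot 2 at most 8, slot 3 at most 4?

By stars and bars, unrestricted non-negative solutions to x_1+…+x_3 = 13 number C(13+2,2) = 105.
Subtract solutions that violate a single cap (substitute x_i' = x_i − (cap_i+1)): x_1 ≥ 5 gives C(10,2) = 45; x_2 ≥ 9 gives C(6,2) = 15; x_3 ≥ 5 gives C(10,2) = 45. Together 105.
Add back pairs where two caps are both exceeded: 0 + 10 + 0 = 10.
By inclusion–exclusion the count is 105 − 105 + 10 = 10.

10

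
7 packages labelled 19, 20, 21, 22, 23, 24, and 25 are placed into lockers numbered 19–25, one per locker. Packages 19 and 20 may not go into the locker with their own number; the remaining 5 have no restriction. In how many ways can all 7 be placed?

3720

Let Aᵢ (for i ∈ {19, 20}) be the placements that put package i in its forbidden locker. Any j of these fix j positions, leaving (7−j)! ways to fill the rest, and there are C(2,j) ways to pick which j.
By inclusion–exclusion, the number of valid placements is Σ_{j=0}^{2} (−1)^j C(2,j)·(7−j)!.
Computing: 5040 − 1440 + 120 = 3720.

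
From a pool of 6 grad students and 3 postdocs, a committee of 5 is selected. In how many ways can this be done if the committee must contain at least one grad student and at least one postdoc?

Total 5-person selections from all 9: C(9,5) = 126.
Selections missing a whole group: no grad students → C(3,5) = 0; no postdocs → C(6,5) = 6.
Both groups omitted at once is impossible, so 126 − 6 = 120.

120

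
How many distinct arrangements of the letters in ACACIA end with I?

With the last slot taken by I, it remains to arrange the other 5 letters (ACACA).
Those 5 letters have A appearing 3 times and C appearing twice, giving (5)!/(3!·2!) = 10.

10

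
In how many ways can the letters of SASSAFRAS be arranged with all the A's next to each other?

Treat the 3 copies of A as a single block. The multiset to arrange is then {AAA, F, R, S, S, S, S}, 7 items in all.
That gives (7)!/(4!) = 210 arrangements.

210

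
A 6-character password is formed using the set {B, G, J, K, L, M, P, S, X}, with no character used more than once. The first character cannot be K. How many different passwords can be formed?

53760

The first character has 9−1 = 8 choices (anything except K).
The remaining 5 characters are filled from the other 8 symbols without repetition: 8 × 7 × 6 × 5 × 4 = 6720.
Total: 8 × 6720 = 53760.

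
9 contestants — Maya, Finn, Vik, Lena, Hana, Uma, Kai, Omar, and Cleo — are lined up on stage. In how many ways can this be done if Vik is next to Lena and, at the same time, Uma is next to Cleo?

Treat {Vik,Lena} as one block (2 orders) and {Uma,Cleo} as another (2 orders).
That leaves 7 units to arrange: 2 × 2 × 7! = 4 × 5040 = 20160.

20160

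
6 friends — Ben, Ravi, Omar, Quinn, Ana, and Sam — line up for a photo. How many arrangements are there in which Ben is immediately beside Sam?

Treat {Ben, Sam} as a single unit. There are 5 units to order, and the pair itself can be ordered 2 ways.
That gives 2 × 5! = 2 × 120 = 240.

240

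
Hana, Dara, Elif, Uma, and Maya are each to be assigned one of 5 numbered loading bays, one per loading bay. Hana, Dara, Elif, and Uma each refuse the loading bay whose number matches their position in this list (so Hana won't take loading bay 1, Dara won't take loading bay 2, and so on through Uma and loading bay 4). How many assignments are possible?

53

Let Aᵢ (for 1 ≤ i ≤ 4) be the placements that put person i in their forbidden loading bay. Any j of these fix j positions, leaving (5−j)! ways to fill the rest, and there are C(4,j) ways to pick which j.
By inclusion–exclusion, the number of valid placements is Σ_{j=0}^{4} (−1)^j C(4,j)·(5−j)!.
Computing: 120 − 96 + 36 − 8 + 1 = 53.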